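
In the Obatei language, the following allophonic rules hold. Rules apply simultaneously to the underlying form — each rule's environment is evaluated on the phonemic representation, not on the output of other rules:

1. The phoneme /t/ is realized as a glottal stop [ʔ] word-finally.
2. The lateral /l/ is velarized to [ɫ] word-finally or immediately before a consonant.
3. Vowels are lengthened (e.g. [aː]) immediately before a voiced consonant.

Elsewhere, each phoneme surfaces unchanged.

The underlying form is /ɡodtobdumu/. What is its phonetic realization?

/ɡ/ (word-initial) is unaffected → [ɡ].
/o/ (between /ɡ/ and /d/) occurs before a voiced consonant → [oː] by rule 3.
/d/ stays [d].
/t/ (between /d/ and /o/): rule 1 targets it, but not word-finally → unchanged [t].
/o/ meets the environment for rule 3 (before a voiced consonant) → [oː].
/b/ (between /o/ and /d/) is unaffected → [b].
/d/ (between /b/ and /u/) is unaffected → [d].
/u/ (between /d/ and /m/) occurs before a voiced consonant → [uː] by rule 3.
/m/ stays [m].
/u/ (word-final) fails the environment for rule 3, so it stays [u].

[ɡoːdtoːbduːmu]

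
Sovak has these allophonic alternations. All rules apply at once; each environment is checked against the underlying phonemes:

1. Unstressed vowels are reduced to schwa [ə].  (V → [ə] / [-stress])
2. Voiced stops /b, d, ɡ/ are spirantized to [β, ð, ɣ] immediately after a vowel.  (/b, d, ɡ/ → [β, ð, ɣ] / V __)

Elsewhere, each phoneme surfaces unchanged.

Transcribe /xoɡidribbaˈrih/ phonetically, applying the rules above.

[xəɣəðrəβbəˈrih]

/x/ (word-initial): no rule targets it → [x].
Rule 1 applies to /o/ (between /x/ and /ɡ/: in an unstressed syllable) → [ə].
/ɡ/ — between /o/ and /i/, immediately after a vowel — surfaces as [ɣ] (rule 2).
/i/ (between /ɡ/ and /d/) occurs in an unstressed syllable → [ə] by rule 1.
/d/ — between /i/ and /r/, immediately after a vowel — surfaces as [ð] (rule 2).
/r/ stays [r].
/i/ — between /r/ and /b/, in an unstressed syllable — surfaces as [ə] (rule 1).
Rule 2 applies to /b/ (between /i/ and /b/: immediately after a vowel) → [β].
/b/ (between /b/ and /a/) fails the environment for rule 2, so it stays [b].
/a/ (between /b/ and /r/) occurs in an unstressed syllable → [ə] by rule 1.
/r/ (between /a/ and /i/): no rule targets it → [r].
/i/ (between /r/ and /h/) fails the environment for rule 1, so it stays [i].
/h/ (word-final): no rule targets it → [h].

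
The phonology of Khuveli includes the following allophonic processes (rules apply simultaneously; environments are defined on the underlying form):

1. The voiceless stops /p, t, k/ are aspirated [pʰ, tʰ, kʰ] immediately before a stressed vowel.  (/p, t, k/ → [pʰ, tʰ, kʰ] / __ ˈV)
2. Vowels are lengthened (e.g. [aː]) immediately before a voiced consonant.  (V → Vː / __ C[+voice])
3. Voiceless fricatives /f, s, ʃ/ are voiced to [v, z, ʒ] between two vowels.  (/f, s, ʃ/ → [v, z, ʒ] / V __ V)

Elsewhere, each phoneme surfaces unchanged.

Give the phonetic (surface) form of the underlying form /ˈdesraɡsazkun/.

[ˈdesraːɡsaːzkuːn]

/e/ (between /d/ and /s/): rule 2 targets it, but not before a voiced consonant → unchanged [e].
/s/ (between /e/ and /r/) fails the environment for rule 3, so it stays [s].
/a/ meets the environment for rule 2 (before a voiced consonant) → [aː].
/s/ (between /ɡ/ and /a/) fails the environment for rule 3, so it stays [s].
/a/ — between /s/ and /z/, before a voiced consonant — surfaces as [aː] (rule 2).
/k/ — between /z/ and /u/; rule 1 does not apply here → [k].
/u/ meets the environment for rule 2 (before a voiced consonant) → [uː].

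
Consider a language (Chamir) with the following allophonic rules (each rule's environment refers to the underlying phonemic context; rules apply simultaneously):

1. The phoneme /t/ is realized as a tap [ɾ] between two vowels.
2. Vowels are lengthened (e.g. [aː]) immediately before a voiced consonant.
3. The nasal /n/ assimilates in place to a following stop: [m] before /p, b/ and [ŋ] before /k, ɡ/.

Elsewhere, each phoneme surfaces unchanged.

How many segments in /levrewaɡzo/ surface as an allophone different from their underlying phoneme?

Segments that undergo a rule: /e/ → [eː] (rule 2); /e/ → [eː] (rule 2); /a/ → [aː] (rule 2).
All other segments surface unchanged.

3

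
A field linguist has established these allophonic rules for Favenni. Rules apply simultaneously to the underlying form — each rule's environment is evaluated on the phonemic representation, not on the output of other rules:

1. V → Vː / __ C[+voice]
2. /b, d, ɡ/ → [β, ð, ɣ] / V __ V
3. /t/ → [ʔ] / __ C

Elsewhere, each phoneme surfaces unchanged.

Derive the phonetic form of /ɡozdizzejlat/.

[ɡoːzdiːzzeːjlat]

/ɡ/ (word-initial) is in the target of rule 2 but the environment (between two vowels) is not met → [ɡ].
/o/ meets the environment for rule 1 (before a voiced consonant) → [oː].
/z/ (between /o/ and /d/): no rule targets it → [z].
/d/ (between /z/ and /i/) is in the target of rule 2 but the environment (between two vowels) is not met → [d].
/i/ (between /d/ and /z/): before a voiced consonant, so rule 1 applies → [iː].
/z/ stays [z].
/z/ (between /z/ and /e/): no rule targets it → [z].
/e/ — between /z/ and /j/, before a voiced consonant — surfaces as [eː] (rule 1).
/j/ — not in any rule's target class → [j].
/l/ (between /j/ and /a/): no rule targets it → [l].
/a/ — between /l/ and /t/; rule 1 does not apply here → [a].
/t/ (word-final): rule 3 targets it, but not immediately before a consonant → unchanged [t].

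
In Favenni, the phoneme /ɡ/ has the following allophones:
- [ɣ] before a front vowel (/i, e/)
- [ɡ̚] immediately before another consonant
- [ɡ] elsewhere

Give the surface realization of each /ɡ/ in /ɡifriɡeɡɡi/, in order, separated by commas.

Occurrence 1 (position 1): before a front vowel (/i, e/) → [ɣ].
Occurrence 2 (position 6): before a front vowel (/i, e/) → [ɣ].
Occurrence 3 (position 8): immediately before another consonant → [ɡ̚].
Occurrence 4 (position 9): before a front vowel (/i, e/) → [ɣ].

[ɣ], [ɣ], [ɡ̚], [ɣ]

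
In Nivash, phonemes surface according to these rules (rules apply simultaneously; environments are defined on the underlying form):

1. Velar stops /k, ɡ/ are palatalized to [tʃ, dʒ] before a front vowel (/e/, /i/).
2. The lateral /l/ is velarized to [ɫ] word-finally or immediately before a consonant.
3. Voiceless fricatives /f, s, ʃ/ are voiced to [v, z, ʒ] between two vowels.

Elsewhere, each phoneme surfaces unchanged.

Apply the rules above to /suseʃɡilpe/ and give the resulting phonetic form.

[suzeʃdʒiɫpe]

/s/ (word-initial) is in the target of rule 3 but the environment (between two vowels) is not met → [s].
/u/ stays [u].
/s/ — between /u/ and /e/, between two vowels — surfaces as [z] (rule 3).
/e/ — not in any rule's target class → [e].
/ʃ/ (between /e/ and /ɡ/) is in the target of rule 3 but the environment (between two vowels) is not met → [ʃ].
/ɡ/ (between /ʃ/ and /i/): before a front vowel, so rule 1 applies → [dʒ].
/i/ — not in any rule's target class → [i].
/l/ — between /i/ and /p/, word-finally or immediately before a consonant — surfaces as [ɫ] (rule 2).
/p/ (between /l/ and /e/) is unaffected → [p].
/e/ (word-final) is unaffected → [e].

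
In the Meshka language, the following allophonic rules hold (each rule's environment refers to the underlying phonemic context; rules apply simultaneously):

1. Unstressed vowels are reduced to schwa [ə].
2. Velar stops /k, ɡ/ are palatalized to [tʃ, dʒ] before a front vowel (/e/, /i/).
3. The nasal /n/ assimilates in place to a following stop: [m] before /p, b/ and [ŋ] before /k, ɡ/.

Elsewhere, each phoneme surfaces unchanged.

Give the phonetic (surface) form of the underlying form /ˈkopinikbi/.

/k/ — word-initial; rule 2 does not apply here → [k].
/o/ (between /k/ and /p/) fails the environment for rule 1, so it stays [o].
/p/ (between /o/ and /i/): no rule targets it → [p].
/i/ (between /p/ and /n/) occurs in an unstressed syllable → [ə] by rule 1.
/n/ (between /i/ and /i/) fails the environment for rule 3, so it stays [n].
/i/ — between /n/ and /k/, in an unstressed syllable — surfaces as [ə] (rule 1).
/k/ — between /i/ and /b/; rule 2 does not apply here → [k].
/b/ stays [b].
/i/ meets the environment for rule 1 (in an unstressed syllable) → [ə].

[ˈkopənəkbə]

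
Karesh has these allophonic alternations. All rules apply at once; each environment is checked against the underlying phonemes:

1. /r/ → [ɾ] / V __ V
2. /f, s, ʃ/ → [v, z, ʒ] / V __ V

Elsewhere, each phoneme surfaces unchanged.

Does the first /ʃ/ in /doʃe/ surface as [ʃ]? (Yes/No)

/ʃ/ (between /o/ and /e/): between two vowels, so rule 2 applies → [ʒ].
The actual realization is [ʒ], not [ʃ].

No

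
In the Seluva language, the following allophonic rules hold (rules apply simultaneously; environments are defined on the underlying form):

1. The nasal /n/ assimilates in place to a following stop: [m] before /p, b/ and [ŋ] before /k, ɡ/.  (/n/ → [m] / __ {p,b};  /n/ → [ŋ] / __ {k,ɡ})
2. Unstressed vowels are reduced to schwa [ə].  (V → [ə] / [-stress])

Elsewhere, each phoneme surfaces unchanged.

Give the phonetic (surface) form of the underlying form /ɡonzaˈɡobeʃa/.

/o/ (between /ɡ/ and /n/): in an unstressed syllable, so rule 2 applies → [ə].
/n/ — between /o/ and /z/; rule 1 does not apply here → [n].
/a/ meets the environment for rule 2 (in an unstressed syllable) → [ə].
/o/ (between /ɡ/ and /b/) fails the environment for rule 2, so it stays [o].
Rule 2 applies to /e/ (between /b/ and /ʃ/: in an unstressed syllable) → [ə].
/a/ (word-final) occurs in an unstressed syllable → [ə] by rule 2.

[ɡənzəˈɡobəʃə]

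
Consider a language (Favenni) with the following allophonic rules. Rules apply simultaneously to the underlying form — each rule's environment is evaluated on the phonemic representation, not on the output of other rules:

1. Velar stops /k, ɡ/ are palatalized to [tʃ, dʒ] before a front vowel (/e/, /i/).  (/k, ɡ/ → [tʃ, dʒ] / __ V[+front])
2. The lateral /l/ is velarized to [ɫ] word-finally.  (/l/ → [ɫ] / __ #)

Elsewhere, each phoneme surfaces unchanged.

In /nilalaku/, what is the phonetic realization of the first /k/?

/k/ (between /a/ and /u/): rule 1 targets it, but not before a front vowel → unchanged [k].

[k]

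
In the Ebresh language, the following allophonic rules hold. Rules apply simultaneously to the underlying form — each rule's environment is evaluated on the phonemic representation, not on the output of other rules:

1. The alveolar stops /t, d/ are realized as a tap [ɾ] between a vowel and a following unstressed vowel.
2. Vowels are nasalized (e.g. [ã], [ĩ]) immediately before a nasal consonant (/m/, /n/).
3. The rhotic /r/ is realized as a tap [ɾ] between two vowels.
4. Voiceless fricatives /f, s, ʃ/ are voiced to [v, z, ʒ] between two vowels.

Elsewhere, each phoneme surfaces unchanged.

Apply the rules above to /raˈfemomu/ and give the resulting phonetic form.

/r/ — word-initial; rule 3 does not apply here → [r].
/a/ (between /r/ and /f/): rule 2 targets it, but not before a nasal consonant → unchanged [a].
/f/ (between /a/ and /e/): between two vowels, so rule 4 applies → [v].
/e/ (between /f/ and /m/): before a nasal consonant, so rule 2 applies → [ẽ].
Rule 2 applies to /o/ (between /m/ and /m/: before a nasal consonant) → [õ].
/u/ (word-final): rule 2 targets it, but not before a nasal consonant → unchanged [u].

[raˈvẽmõmu]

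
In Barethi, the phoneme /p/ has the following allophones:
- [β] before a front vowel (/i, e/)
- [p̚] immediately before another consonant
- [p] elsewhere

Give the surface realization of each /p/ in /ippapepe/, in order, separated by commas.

Occurrence 1 (position 2): immediately before another consonant → [p̚].
Occurrence 2 (position 3): no conditioning environment matches → elsewhere allophone [p].
Occurrence 3 (position 5): before a front vowel (/i, e/) → [β].
Occurrence 4 (position 7): before a front vowel (/i, e/) → [β].

[p̚], [p], [β], [β]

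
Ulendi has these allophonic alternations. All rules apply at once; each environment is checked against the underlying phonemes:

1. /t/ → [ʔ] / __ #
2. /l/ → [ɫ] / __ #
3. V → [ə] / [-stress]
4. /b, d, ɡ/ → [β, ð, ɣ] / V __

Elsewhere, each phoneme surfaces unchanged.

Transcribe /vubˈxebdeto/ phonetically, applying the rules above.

/v/ — not in any rule's target class → [v].
Rule 3 applies to /u/ (between /v/ and /b/: in an unstressed syllable) → [ə].
/b/ meets the environment for rule 4 (immediately after a vowel) → [β].
/x/ stays [x].
/e/ (between /x/ and /b/) is in the target of rule 3 but the environment (in an unstressed syllable) is not met → [e].
Rule 4 applies to /b/ (between /e/ and /d/: immediately after a vowel) → [β].
/d/ — between /b/ and /e/; rule 4 does not apply here → [d].
/e/ — between /d/ and /t/, in an unstressed syllable — surfaces as [ə] (rule 3).
/t/ — between /e/ and /o/; rule 1 does not apply here → [t].
/o/ meets the environment for rule 3 (in an unstressed syllable) → [ə].

[vəβˈxeβdətə]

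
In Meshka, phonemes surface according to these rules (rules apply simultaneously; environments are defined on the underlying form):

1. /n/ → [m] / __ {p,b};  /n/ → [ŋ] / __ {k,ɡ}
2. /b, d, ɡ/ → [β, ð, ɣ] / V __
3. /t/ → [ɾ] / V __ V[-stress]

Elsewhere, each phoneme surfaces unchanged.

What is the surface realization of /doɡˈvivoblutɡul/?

/d/ (word-initial) is in the target of rule 2 but the environment (immediately after a vowel) is not met → [d].
/ɡ/ meets the environment for rule 2 (immediately after a vowel) → [ɣ].
/b/ meets the environment for rule 2 (immediately after a vowel) → [β].
/t/ — between /u/ and /ɡ/; rule 3 does not apply here → [t].
/ɡ/ (between /t/ and /u/) fails the environment for rule 2, so it stays [ɡ].

[doɣˈvivoβlutɡul]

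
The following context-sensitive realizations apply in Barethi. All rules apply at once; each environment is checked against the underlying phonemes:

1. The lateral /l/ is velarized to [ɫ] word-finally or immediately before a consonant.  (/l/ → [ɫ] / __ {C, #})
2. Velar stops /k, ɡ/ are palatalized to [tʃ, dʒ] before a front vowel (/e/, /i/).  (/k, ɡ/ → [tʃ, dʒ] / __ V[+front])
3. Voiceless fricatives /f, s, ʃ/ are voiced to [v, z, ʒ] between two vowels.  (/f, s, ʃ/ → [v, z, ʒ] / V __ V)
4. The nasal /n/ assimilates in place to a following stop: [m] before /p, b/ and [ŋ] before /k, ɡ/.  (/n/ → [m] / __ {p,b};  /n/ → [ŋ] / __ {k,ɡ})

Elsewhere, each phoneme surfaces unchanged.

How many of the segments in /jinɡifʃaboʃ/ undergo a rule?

Segments that undergo a rule: /n/ → [ŋ] (rule 4); /ɡ/ → [dʒ] (rule 2).
All other segments surface unchanged.

2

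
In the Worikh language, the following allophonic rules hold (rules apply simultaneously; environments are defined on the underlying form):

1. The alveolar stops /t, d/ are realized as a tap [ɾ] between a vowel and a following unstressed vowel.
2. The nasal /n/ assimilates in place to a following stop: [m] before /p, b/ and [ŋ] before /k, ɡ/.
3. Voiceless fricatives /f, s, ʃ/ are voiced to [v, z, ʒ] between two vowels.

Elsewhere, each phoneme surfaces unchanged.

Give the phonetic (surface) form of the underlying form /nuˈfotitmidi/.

/n/ (word-initial) is in the target of rule 2 but the environment (before a labial or velar stop) is not met → [n].
/u/ stays [u].
/f/ (between /u/ and /o/) occurs between two vowels → [v] by rule 3.
/o/ (between /f/ and /t/) is unaffected → [o].
/t/ (between /o/ and /i/) occurs between a vowel and a following unstressed vowel → [ɾ] by rule 1.
/i/ (between /t/ and /t/): no rule targets it → [i].
/t/ — between /i/ and /m/; rule 1 does not apply here → [t].
/m/ (between /t/ and /i/) is unaffected → [m].
/i/ stays [i].
Rule 1 applies to /d/ (between /i/ and /i/: between a vowel and a following unstressed vowel) → [ɾ].
/i/ stays [i].

[nuˈvoɾitmiɾi]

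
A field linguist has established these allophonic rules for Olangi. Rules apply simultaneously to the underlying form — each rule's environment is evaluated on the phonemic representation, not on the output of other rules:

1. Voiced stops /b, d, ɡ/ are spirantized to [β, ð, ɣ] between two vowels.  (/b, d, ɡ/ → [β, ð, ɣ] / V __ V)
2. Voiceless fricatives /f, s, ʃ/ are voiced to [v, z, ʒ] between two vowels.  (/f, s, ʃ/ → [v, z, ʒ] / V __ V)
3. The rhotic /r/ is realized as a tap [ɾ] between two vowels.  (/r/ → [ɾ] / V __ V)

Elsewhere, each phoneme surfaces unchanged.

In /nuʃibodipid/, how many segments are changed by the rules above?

3

Segments that undergo a rule: /ʃ/ → [ʒ] (rule 2); /b/ → [β] (rule 1); /d/ → [ð] (rule 1).
All other segments surface unchanged.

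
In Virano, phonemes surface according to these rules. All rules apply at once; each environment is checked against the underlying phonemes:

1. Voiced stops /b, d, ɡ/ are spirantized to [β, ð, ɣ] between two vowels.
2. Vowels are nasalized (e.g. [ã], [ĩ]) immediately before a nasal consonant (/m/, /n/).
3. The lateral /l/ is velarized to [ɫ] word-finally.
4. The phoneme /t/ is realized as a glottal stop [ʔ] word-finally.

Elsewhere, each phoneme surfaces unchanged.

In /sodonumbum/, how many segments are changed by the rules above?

Segments that undergo a rule: /d/ → [ð] (rule 1); /o/ → [õ] (rule 2); /u/ → [ũ] (rule 2); /u/ → [ũ] (rule 2).
All other segments surface unchanged.

4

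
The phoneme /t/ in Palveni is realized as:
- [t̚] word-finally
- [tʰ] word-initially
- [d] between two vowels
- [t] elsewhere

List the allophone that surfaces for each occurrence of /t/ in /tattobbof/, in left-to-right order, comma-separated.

[tʰ], [t], [t]

Occurrence 1 (position 1): word-initially → [tʰ].
Occurrence 2 (position 3): no conditioning environment matches → elsewhere allophone [t].
Occurrence 3 (position 4): no conditioning environment matches → elsewhere allophone [t].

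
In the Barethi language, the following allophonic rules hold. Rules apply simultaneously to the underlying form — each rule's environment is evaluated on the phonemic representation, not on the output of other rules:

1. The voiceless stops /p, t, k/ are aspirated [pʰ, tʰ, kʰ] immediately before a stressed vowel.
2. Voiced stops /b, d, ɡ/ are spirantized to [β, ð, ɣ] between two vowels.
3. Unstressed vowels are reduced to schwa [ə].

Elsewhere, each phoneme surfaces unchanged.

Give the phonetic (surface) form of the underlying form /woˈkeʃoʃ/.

[wəˈkʰeʃəʃ]

/w/ (word-initial): no rule targets it → [w].
Rule 3 applies to /o/ (between /w/ and /k/: in an unstressed syllable) → [ə].
/k/ (between /o/ and /e/): immediately before a stressed vowel, so rule 1 applies → [kʰ].
/e/ (between /k/ and /ʃ/): rule 3 targets it, but not in an unstressed syllable → unchanged [e].
/ʃ/ — not in any rule's target class → [ʃ].
/o/ (between /ʃ/ and /ʃ/) occurs in an unstressed syllable → [ə] by rule 3.
/ʃ/ — not in any rule's target class → [ʃ].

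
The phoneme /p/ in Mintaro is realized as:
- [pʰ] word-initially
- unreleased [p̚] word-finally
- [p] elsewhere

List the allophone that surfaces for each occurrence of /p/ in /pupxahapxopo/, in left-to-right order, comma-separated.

[pʰ], [p], [p], [p]

Occurrence 1 (position 1): word-initially → [pʰ].
Occurrence 2 (position 3): no conditioning environment matches → elsewhere allophone [p].
Occurrence 3 (position 8): no conditioning environment matches → elsewhere allophone [p].
Occurrence 4 (position 11): no conditioning environment matches → elsewhere allophone [p].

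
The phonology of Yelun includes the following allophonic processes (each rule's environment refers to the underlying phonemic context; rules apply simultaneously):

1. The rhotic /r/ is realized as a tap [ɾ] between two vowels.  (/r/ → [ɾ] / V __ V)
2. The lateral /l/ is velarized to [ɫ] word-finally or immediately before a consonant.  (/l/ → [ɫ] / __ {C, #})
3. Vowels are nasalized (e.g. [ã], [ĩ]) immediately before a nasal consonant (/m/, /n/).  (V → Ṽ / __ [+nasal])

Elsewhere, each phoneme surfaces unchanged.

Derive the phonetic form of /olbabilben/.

[oɫbabiɫbẽn]

/o/ (word-initial) is in the target of rule 3 but the environment (before a nasal consonant) is not met → [o].
/l/ — between /o/ and /b/, word-finally or immediately before a consonant — surfaces as [ɫ] (rule 2).
/a/ (between /b/ and /b/) fails the environment for rule 3, so it stays [a].
/i/ — between /b/ and /l/; rule 3 does not apply here → [i].
Rule 2 applies to /l/ (between /i/ and /b/: word-finally or immediately before a consonant) → [ɫ].
/e/ (between /b/ and /n/): before a nasal consonant, so rule 3 applies → [ẽ].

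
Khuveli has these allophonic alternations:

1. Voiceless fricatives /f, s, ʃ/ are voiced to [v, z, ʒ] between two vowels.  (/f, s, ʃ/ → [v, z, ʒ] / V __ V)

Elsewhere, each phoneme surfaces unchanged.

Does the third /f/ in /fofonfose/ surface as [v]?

No

/f/ (between /n/ and /o/): rule 1 targets it, but not between two vowels → unchanged [f].
The actual realization is [f], not [v].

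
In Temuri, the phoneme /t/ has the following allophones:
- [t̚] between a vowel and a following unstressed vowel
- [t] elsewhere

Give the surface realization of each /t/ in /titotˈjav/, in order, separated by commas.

[t], [t̚], [t]

Occurrence 1 (position 1): no conditioning environment matches → elsewhere allophone [t].
Occurrence 2 (position 3): between a vowel and a following unstressed vowel → [t̚].
Occurrence 3 (position 5): no conditioning environment matches → elsewhere allophone [t].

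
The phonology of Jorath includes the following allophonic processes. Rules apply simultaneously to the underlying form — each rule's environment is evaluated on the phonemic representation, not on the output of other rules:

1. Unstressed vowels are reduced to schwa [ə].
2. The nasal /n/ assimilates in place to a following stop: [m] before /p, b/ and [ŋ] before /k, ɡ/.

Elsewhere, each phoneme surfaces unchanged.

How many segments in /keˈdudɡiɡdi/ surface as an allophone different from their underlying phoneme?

3

Segments that undergo a rule: /e/ → [ə] (rule 1); /i/ → [ə] (rule 1); /i/ → [ə] (rule 1).
All other segments surface unchanged.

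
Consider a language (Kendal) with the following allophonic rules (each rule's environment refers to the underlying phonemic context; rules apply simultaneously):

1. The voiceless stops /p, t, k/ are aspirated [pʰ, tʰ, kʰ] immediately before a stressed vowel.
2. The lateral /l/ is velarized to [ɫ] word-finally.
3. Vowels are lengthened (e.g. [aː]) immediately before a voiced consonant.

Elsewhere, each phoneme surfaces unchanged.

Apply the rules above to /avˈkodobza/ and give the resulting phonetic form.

[aːvˈkʰoːdoːbza]

/a/ — word-initial, before a voiced consonant — surfaces as [aː] (rule 3).
/v/ — not in any rule's target class → [v].
/k/ (between /v/ and /o/): immediately before a stressed vowel, so rule 1 applies → [kʰ].
/o/ meets the environment for rule 3 (before a voiced consonant) → [oː].
/d/ (between /o/ and /o/): no rule targets it → [d].
/o/ (between /d/ and /b/): before a voiced consonant, so rule 3 applies → [oː].
/b/ (between /o/ and /z/): no rule targets it → [b].
/z/ stays [z].
/a/ (word-final) is in the target of rule 3 but the environment (before a voiced consonant) is not met → [a].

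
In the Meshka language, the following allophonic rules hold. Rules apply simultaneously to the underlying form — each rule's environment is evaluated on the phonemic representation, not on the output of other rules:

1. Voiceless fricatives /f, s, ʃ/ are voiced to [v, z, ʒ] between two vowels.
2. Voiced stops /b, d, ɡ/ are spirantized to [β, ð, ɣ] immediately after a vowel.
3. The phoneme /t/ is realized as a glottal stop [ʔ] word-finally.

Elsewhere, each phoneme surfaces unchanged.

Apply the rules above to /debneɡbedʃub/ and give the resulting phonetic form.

/d/ — word-initial; rule 2 does not apply here → [d].
/b/ — between /e/ and /n/, immediately after a vowel — surfaces as [β] (rule 2).
Rule 2 applies to /ɡ/ (between /e/ and /b/: immediately after a vowel) → [ɣ].
/b/ — between /ɡ/ and /e/; rule 2 does not apply here → [b].
/d/ (between /e/ and /ʃ/): immediately after a vowel, so rule 2 applies → [ð].
/ʃ/ (between /d/ and /u/): rule 1 targets it, but not between two vowels → unchanged [ʃ].
Rule 2 applies to /b/ (word-final: immediately after a vowel) → [β].

[deβneɣbeðʃuβ]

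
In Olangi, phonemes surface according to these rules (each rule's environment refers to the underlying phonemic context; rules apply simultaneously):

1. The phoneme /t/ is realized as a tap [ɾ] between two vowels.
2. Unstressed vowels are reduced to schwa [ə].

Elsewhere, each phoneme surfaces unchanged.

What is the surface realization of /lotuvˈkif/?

/l/ (word-initial) is unaffected → [l].
/o/ meets the environment for rule 2 (in an unstressed syllable) → [ə].
/t/ (between /o/ and /u/): between two vowels, so rule 1 applies → [ɾ].
/u/ (between /t/ and /v/) occurs in an unstressed syllable → [ə] by rule 2.
/v/ — not in any rule's target class → [v].
/k/ — not in any rule's target class → [k].
/i/ (between /k/ and /f/): rule 2 targets it, but not in an unstressed syllable → unchanged [i].
/f/ — not in any rule's target class → [f].

[ləɾəvˈkif]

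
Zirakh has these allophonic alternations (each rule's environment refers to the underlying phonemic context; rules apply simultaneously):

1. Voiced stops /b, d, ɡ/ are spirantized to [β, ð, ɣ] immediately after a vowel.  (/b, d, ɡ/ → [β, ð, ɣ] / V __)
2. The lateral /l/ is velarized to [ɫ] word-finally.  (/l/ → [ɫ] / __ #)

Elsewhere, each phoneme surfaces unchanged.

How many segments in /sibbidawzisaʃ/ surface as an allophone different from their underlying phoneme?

2

Segments that undergo a rule: /b/ → [β] (rule 1); /d/ → [ð] (rule 1).
All other segments surface unchanged.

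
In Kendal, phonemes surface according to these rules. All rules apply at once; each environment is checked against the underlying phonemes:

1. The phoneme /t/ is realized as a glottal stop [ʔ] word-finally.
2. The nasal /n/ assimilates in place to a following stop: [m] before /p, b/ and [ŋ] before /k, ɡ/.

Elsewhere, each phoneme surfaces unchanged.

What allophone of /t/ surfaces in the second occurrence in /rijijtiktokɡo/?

/t/ (between /k/ and /o/) is in the target of rule 1 but the environment (word-finally) is not met → [t].

[t]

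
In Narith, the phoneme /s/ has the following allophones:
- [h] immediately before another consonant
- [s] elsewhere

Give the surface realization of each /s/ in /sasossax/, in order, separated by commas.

Occurrence 1 (position 1): no conditioning environment matches → elsewhere allophone [s].
Occurrence 2 (position 3): no conditioning environment matches → elsewhere allophone [s].
Occurrence 3 (position 5): immediately before another consonant → [h].
Occurrence 4 (position 6): no conditioning environment matches → elsewhere allophone [s].

[s], [s], [h], [s]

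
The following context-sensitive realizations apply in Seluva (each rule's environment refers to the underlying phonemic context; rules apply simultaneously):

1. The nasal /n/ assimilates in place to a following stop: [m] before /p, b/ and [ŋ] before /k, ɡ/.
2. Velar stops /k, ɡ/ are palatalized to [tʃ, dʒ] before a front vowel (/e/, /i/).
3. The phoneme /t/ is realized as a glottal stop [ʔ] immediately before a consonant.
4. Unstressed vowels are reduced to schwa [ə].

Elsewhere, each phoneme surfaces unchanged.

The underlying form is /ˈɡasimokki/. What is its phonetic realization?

[ˈɡasəməktʃə]

/ɡ/ (word-initial): rule 2 targets it, but not before a front vowel → unchanged [ɡ].
/a/ (between /ɡ/ and /s/): rule 4 targets it, but not in an unstressed syllable → unchanged [a].
/s/ stays [s].
/i/ (between /s/ and /m/) occurs in an unstressed syllable → [ə] by rule 4.
/m/ — not in any rule's target class → [m].
Rule 4 applies to /o/ (between /m/ and /k/: in an unstressed syllable) → [ə].
/k/ — between /o/ and /k/; rule 2 does not apply here → [k].
/k/ (between /k/ and /i/) occurs before a front vowel → [tʃ] by rule 2.
/i/ (word-final) occurs in an unstressed syllable → [ə] by rule 4.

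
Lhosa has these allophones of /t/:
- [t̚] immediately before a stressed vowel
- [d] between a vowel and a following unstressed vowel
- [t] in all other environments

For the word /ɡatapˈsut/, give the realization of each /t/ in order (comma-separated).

Occurrence 1 (position 3): between a vowel and a following unstressed vowel → [d].
Occurrence 2 (position 8): no conditioning environment matches → elsewhere allophone [t].

[d], [t]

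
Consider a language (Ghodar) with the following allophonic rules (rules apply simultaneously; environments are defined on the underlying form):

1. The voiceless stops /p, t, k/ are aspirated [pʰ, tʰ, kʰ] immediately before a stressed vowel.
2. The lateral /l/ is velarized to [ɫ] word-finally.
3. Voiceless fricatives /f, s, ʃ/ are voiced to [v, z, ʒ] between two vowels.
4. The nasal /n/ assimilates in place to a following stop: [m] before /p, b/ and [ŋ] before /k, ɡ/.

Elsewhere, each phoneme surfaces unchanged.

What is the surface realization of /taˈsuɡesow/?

/t/ (word-initial) is in the target of rule 1 but the environment (immediately before a stressed vowel) is not met → [t].
/a/ stays [a].
/s/ meets the environment for rule 3 (between two vowels) → [z].
/u/ (between /s/ and /ɡ/): no rule targets it → [u].
/ɡ/ stays [ɡ].
/e/ (between /ɡ/ and /s/) is unaffected → [e].
/s/ — between /e/ and /o/, between two vowels — surfaces as [z] (rule 3).
/o/ (between /s/ and /w/) is unaffected → [o].
/w/ (word-final): no rule targets it → [w].

[taˈzuɡezow]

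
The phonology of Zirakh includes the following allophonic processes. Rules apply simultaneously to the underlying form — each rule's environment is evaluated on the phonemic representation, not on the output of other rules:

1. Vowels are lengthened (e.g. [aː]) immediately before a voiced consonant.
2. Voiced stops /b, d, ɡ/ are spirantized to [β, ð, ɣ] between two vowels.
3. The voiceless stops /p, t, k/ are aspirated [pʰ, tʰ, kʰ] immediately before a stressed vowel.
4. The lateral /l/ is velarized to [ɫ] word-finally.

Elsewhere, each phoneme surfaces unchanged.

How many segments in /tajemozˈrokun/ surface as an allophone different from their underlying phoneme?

Segments that undergo a rule: /a/ → [aː] (rule 1); /e/ → [eː] (rule 1); /o/ → [oː] (rule 1); /u/ → [uː] (rule 1).
All other segments surface unchanged.

4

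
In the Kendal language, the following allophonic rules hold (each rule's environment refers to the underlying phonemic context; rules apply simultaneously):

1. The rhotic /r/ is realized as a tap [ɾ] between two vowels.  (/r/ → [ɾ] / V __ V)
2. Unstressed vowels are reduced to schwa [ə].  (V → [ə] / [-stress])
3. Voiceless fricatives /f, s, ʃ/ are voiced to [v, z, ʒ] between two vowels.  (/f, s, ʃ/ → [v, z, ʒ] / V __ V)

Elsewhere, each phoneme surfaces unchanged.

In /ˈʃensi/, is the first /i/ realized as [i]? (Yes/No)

/i/ meets the environment for rule 2 (in an unstressed syllable) → [ə].
The actual realization is [ə], not [i].

No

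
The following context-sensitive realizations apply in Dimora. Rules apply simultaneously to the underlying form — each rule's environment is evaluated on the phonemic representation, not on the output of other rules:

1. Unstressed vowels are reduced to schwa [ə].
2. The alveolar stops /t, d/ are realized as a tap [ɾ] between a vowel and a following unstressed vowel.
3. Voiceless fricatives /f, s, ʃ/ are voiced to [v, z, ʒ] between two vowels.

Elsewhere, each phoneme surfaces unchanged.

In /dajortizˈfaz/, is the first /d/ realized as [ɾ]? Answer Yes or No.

/d/ (word-initial) fails the environment for rule 2, so it stays [d].
The actual realization is [d], not [ɾ].

No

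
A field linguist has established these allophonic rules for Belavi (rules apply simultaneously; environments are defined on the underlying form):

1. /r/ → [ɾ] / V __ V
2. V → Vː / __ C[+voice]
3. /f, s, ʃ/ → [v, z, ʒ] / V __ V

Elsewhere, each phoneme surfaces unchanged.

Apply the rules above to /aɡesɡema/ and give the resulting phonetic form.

/a/ (word-initial) occurs before a voiced consonant → [aː] by rule 2.
/ɡ/ — not in any rule's target class → [ɡ].
/e/ — between /ɡ/ and /s/; rule 2 does not apply here → [e].
/s/ (between /e/ and /ɡ/) fails the environment for rule 3, so it stays [s].
/ɡ/ stays [ɡ].
/e/ (between /ɡ/ and /m/): before a voiced consonant, so rule 2 applies → [eː].
/m/ — not in any rule's target class → [m].
/a/ (word-final) is in the target of rule 2 but the environment (before a voiced consonant) is not met → [a].

[aːɡesɡeːma]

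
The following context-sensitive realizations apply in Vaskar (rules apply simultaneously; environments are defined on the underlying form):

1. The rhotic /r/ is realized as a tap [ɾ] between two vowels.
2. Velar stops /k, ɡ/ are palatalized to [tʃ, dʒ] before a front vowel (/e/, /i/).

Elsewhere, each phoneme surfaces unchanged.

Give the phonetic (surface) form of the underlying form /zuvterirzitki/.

[zuvteɾirzittʃi]

/z/ (word-initial): no rule targets it → [z].
/u/ — not in any rule's target class → [u].
/v/ — not in any rule's target class → [v].
/t/ — not in any rule's target class → [t].
/e/ stays [e].
Rule 1 applies to /r/ (between /e/ and /i/: between two vowels) → [ɾ].
/i/ stays [i].
/r/ (between /i/ and /z/) fails the environment for rule 1, so it stays [r].
/z/ (between /r/ and /i/): no rule targets it → [z].
/i/ (between /z/ and /t/) is unaffected → [i].
/t/ stays [t].
/k/ meets the environment for rule 2 (before a front vowel) → [tʃ].
/i/ — not in any rule's target class → [i].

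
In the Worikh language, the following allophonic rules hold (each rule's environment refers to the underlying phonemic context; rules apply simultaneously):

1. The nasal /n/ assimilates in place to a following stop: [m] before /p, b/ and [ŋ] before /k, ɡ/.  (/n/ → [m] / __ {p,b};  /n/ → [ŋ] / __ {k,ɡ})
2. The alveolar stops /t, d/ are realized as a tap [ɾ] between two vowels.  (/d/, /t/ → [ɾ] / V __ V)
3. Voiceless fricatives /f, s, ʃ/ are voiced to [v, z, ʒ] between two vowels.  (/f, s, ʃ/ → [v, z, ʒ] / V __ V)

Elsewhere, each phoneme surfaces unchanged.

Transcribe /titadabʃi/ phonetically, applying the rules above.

/t/ (word-initial) fails the environment for rule 2, so it stays [t].
/i/ (between /t/ and /t/) is unaffected → [i].
/t/ (between /i/ and /a/): between two vowels, so rule 2 applies → [ɾ].
/a/ — not in any rule's target class → [a].
/d/ — between /a/ and /a/, between two vowels — surfaces as [ɾ] (rule 2).
/a/ (between /d/ and /b/) is unaffected → [a].
/b/ — not in any rule's target class → [b].
/ʃ/ — between /b/ and /i/; rule 3 does not apply here → [ʃ].
/i/ stays [i].

[tiɾaɾabʃi]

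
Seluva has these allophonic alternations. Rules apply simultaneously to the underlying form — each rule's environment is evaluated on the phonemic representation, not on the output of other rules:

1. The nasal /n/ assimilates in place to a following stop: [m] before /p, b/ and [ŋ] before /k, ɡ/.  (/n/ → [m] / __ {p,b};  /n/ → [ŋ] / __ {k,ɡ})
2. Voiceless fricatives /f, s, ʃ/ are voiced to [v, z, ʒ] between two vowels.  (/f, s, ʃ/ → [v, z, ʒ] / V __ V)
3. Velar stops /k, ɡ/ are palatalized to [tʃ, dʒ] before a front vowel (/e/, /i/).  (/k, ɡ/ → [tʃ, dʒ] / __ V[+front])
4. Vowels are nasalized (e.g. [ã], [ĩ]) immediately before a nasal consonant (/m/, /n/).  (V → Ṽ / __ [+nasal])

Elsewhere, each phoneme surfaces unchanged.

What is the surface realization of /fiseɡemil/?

/f/ (word-initial) is in the target of rule 2 but the environment (between two vowels) is not met → [f].
/i/ — between /f/ and /s/; rule 4 does not apply here → [i].
/s/ — between /i/ and /e/, between two vowels — surfaces as [z] (rule 2).
/e/ (between /s/ and /ɡ/) is in the target of rule 4 but the environment (before a nasal consonant) is not met → [e].
Rule 3 applies to /ɡ/ (between /e/ and /e/: before a front vowel) → [dʒ].
/e/ (between /ɡ/ and /m/) occurs before a nasal consonant → [ẽ] by rule 4.
/i/ (between /m/ and /l/) is in the target of rule 4 but the environment (before a nasal consonant) is not met → [i].

[fizedʒẽmil]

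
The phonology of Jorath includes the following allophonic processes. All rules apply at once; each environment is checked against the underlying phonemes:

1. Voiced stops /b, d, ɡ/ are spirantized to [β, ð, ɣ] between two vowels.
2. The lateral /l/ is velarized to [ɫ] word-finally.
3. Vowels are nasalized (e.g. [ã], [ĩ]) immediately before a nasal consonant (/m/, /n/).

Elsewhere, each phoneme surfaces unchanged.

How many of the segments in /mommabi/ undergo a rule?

Segments that undergo a rule: /o/ → [õ] (rule 3); /b/ → [β] (rule 1).
All other segments surface unchanged.

2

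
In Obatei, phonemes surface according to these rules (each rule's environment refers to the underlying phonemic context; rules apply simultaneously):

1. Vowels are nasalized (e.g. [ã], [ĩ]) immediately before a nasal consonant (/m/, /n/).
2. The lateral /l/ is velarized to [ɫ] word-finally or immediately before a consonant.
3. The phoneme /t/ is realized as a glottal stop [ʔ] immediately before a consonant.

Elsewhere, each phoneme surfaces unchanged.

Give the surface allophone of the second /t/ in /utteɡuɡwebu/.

[t]

/t/ (between /t/ and /e/): rule 3 targets it, but not immediately before a consonant → unchanged [t].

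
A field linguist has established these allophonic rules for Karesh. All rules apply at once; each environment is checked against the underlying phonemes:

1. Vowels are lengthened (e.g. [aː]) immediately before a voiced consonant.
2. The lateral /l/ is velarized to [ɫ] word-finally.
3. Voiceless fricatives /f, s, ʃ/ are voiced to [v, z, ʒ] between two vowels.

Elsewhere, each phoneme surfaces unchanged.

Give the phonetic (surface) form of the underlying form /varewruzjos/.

[vaːreːwruːzjos]

/v/ — not in any rule's target class → [v].
/a/ meets the environment for rule 1 (before a voiced consonant) → [aː].
/r/ (between /a/ and /e/): no rule targets it → [r].
/e/ — between /r/ and /w/, before a voiced consonant — surfaces as [eː] (rule 1).
/w/ — not in any rule's target class → [w].
/r/ stays [r].
/u/ meets the environment for rule 1 (before a voiced consonant) → [uː].
/z/ (between /u/ and /j/): no rule targets it → [z].
/j/ (between /z/ and /o/) is unaffected → [j].
/o/ (between /j/ and /s/) fails the environment for rule 1, so it stays [o].
/s/ — word-final; rule 3 does not apply here → [s].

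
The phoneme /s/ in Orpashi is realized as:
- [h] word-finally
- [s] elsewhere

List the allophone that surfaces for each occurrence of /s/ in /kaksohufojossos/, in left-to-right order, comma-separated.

Occurrence 1 (position 4): no conditioning environment matches → elsewhere allophone [s].
Occurrence 2 (position 12): no conditioning environment matches → elsewhere allophone [s].
Occurrence 3 (position 13): no conditioning environment matches → elsewhere allophone [s].
Occurrence 4 (position 15): word-finally → [h].

[s], [s], [s], [h]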